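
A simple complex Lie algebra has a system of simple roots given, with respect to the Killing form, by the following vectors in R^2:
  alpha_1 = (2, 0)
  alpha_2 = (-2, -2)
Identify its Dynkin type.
Compute the Cartan integers a_ij = 2(alpha_i, alpha_j)/(alpha_j, alpha_j); the resulting 2x2 Cartan matrix is
[[2, -1], [-2, 2]].
The roots have two lengths (squared-length ratio 2:1); the short ones are alpha_{1}. The associated Dynkin diagram is a chain of 2 nodes with a double edge at one end; the terminal node there is the unique short simple root (B_2), so the type is B_2 (the algebra so(5)).

B2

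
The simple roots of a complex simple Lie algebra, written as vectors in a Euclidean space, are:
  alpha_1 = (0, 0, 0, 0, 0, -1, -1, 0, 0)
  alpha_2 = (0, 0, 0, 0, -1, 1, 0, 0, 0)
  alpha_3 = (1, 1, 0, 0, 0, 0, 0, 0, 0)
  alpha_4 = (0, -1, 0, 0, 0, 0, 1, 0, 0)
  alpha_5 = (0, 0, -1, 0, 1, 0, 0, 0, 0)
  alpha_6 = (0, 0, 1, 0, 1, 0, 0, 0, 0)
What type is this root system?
Compute the Cartan integers a_ij = 2(alpha_i, alpha_j)/(alpha_j, alpha_j); the resulting 6x6 Cartan matrix is
[[2, -1, 0, -1, 0, 0], [-1, 2, 0, 0, -1, -1], [0, 0, 2, -1, 0, 0], [-1, 0, -1, 2, 0, 0], [0, -1, 0, 0, 2, 0], [0, -1, 0, 0, 0, 2]].
All simple roots have the same length, so the diagram is simply laced. The associated Dynkin diagram is a chain of 4 nodes with a fork of two nodes at one end (D_6), so the type is D_6 (the algebra so(12)).

D_6 (so(12))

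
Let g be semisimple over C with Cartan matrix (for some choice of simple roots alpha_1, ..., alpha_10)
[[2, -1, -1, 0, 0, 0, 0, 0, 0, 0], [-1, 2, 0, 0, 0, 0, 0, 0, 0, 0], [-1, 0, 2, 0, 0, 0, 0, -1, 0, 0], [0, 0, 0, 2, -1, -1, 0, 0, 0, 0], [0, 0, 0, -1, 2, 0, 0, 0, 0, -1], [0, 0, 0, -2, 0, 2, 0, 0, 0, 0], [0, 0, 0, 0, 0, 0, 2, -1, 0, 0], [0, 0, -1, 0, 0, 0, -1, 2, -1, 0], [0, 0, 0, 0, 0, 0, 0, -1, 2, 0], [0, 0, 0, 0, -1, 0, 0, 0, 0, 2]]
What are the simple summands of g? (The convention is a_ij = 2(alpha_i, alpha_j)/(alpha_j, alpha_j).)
type C_4 + type D_6

The diagram associated to this matrix has two connected components: the simple roots {alpha_4, alpha_5, alpha_6, alpha_10} form a chain of 4 nodes with a double edge at one end; the terminal node there is the unique long simple root (C_4), and {alpha_1, alpha_2, alpha_3, alpha_7, alpha_8, alpha_9} form a chain of 4 nodes with a fork of two nodes at one end (D_6). A semisimple Lie algebra decomposes uniquely as the direct sum of simple ideals, one per connected component of its Dynkin diagram, so g ≅ C_4 ⊕ D_6 (dimension 36 + 66 = 102).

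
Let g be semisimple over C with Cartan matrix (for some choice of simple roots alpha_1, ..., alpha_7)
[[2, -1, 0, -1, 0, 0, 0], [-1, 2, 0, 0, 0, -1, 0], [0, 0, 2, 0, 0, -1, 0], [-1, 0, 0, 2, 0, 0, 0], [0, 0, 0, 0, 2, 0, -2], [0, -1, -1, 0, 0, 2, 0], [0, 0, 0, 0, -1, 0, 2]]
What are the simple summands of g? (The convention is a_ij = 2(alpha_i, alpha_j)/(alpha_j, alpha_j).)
A5 + B2

The diagram associated to this matrix has two connected components: the simple roots {alpha_1, alpha_2, alpha_3, alpha_4, alpha_6} form a chain of 5 nodes with single edges (A_5), and {alpha_5, alpha_7} form a chain of 2 nodes with a double edge at one end; the terminal node there is the unique short simple root (B_2). A semisimple Lie algebra decomposes uniquely as the direct sum of simple ideals, one per connected component of its Dynkin diagram, so g ≅ A_5 ⊕ B_2 (dimension 35 + 10 = 45).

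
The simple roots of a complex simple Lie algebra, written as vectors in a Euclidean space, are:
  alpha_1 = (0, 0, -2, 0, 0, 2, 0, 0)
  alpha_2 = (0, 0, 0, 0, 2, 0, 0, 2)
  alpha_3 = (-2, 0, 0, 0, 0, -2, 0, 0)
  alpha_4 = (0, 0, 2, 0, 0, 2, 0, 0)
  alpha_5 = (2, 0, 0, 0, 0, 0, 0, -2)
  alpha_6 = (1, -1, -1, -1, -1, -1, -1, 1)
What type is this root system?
E_6

Compute the Cartan integers a_ij = 2(alpha_i, alpha_j)/(alpha_j, alpha_j); the resulting 6x6 Cartan matrix is
[[2, 0, -1, 0, 0, 0], [0, 2, 0, 0, -1, 0], [-1, 0, 2, -1, -1, 0], [0, 0, -1, 2, 0, -1], [0, -1, -1, 0, 2, 0], [0, 0, 0, -1, 0, 2]].
All simple roots have the same length, so the diagram is simply laced. The associated Dynkin diagram is a chain of 5 nodes with one extra node attached to the third node from one end (E_6), so the type is E_6.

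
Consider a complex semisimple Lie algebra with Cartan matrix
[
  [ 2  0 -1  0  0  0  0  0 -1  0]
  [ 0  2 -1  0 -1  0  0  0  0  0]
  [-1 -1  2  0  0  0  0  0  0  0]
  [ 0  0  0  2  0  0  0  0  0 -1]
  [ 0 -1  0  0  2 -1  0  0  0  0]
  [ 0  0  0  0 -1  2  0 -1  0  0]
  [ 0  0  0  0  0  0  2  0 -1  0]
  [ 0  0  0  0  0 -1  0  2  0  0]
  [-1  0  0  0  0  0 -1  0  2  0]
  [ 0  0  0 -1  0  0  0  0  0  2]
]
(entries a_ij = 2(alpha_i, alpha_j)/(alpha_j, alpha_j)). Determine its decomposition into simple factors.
A2 ⊕ A8

The diagram associated to this matrix has two connected components: the simple roots {alpha_4, alpha_10} form a chain of 2 nodes with single edges (A_2), and {alpha_1, alpha_2, alpha_3, alpha_5, alpha_6, alpha_7, alpha_8, alpha_9} form a chain of 8 nodes with single edges (A_8). A semisimple Lie algebra decomposes uniquely as the direct sum of simple ideals, one per connected component of its Dynkin diagram, so g ≅ A_2 ⊕ A_8 (dimension 8 + 80 = 88).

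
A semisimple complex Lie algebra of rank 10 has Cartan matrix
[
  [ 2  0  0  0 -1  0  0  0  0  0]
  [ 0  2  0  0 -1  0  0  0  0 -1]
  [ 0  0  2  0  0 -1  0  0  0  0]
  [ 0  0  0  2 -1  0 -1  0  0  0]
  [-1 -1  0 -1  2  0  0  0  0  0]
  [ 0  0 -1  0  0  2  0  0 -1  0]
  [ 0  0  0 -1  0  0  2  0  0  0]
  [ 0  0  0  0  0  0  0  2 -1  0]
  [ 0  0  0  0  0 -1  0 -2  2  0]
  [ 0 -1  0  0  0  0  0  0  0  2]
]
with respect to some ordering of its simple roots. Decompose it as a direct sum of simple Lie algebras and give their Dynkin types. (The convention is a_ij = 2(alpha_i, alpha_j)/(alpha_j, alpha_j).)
B_4 (so(9)) ⊕ E_6

The diagram associated to this matrix has two connected components: the simple roots {alpha_3, alpha_6, alpha_8, alpha_9} form a chain of 4 nodes with a double edge at one end; the terminal node there is the unique short simple root (B_4), and {alpha_1, alpha_2, alpha_4, alpha_5, alpha_7, alpha_10} form a chain of 5 nodes with one extra node attached to the third node from one end (E_6). A semisimple Lie algebra decomposes uniquely as the direct sum of simple ideals, one per connected component of its Dynkin diagram, so g ≅ B_4 ⊕ E_6 (dimension 36 + 78 = 114).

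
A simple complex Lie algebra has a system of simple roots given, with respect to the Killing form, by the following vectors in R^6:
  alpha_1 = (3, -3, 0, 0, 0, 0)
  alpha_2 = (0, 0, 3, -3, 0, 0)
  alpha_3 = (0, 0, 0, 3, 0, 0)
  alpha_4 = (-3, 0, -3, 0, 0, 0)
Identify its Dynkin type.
Compute the Cartan integers a_ij = 2(alpha_i, alpha_j)/(alpha_j, alpha_j); the resulting 4x4 Cartan matrix is
[[2, 0, 0, -1], [0, 2, -2, -1], [0, -1, 2, 0], [-1, -1, 0, 2]].
The roots have two lengths (squared-length ratio 2:1); the short ones are alpha_{3}. The associated Dynkin diagram is a chain of 4 nodes with a double edge at one end; the terminal node there is the unique short simple root (B_4), so the type is B_4 (the algebra so(9)).

B_4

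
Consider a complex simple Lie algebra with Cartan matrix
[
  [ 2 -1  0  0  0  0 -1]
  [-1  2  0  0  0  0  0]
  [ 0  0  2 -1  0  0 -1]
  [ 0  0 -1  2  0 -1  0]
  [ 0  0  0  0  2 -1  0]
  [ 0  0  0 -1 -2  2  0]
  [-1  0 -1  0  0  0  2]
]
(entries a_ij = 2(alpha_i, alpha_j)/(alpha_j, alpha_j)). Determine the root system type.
B_7 (so(15))

The matrix has rank 7 with 2's on the diagonal. Reading the off-diagonal entries as Dynkin edges (a single edge where a_ij = a_ji = -1; a double or triple edge where a_ij * a_ji = 2 or 3), the diagram is a chain of 7 nodes with a double edge at one end; the terminal node there is the unique short simple root (B_7). One simple-root ordering that puts it in standard form is (alpha_2, alpha_1, alpha_7, alpha_3, alpha_4, alpha_6, alpha_5). So the algebra is type B_7, i.e. so(15).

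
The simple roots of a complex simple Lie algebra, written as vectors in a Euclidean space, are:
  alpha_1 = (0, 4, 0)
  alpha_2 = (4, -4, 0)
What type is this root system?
Compute the Cartan integers a_ij = 2(alpha_i, alpha_j)/(alpha_j, alpha_j); the resulting 2x2 Cartan matrix is
[[2, -1], [-2, 2]].
The roots have two lengths (squared-length ratio 2:1); the short ones are alpha_{1}. The associated Dynkin diagram is a chain of 2 nodes with a double edge at one end; the terminal node there is the unique short simple root (B_2), so the type is B_2 (the algebra so(5)).

type B_2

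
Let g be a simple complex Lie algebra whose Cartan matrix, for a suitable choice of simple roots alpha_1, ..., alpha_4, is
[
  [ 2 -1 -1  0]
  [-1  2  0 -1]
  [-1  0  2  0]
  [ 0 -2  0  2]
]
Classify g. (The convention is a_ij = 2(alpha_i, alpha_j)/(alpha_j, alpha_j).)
The matrix has rank 4 with 2's on the diagonal. Reading the off-diagonal entries as Dynkin edges (a single edge where a_ij = a_ji = -1; a double or triple edge where a_ij * a_ji = 2 or 3), the diagram is a chain of 4 nodes with a double edge at one end; the terminal node there is the unique long simple root (C_4). One simple-root ordering that puts it in standard form is (alpha_3, alpha_1, alpha_2, alpha_4). So the algebra is type C_4, i.e. sp(8).

C_4 (sp(8))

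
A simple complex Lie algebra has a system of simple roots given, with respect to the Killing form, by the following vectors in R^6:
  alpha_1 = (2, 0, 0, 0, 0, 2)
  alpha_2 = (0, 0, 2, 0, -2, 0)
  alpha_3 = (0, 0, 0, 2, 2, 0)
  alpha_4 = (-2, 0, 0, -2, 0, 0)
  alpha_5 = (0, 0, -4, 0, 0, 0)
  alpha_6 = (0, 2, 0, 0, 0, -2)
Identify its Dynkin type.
C6

Compute the Cartan integers a_ij = 2(alpha_i, alpha_j)/(alpha_j, alpha_j); the resulting 6x6 Cartan matrix is
[[2, 0, 0, -1, 0, -1], [0, 2, -1, 0, -1, 0], [0, -1, 2, -1, 0, 0], [-1, 0, -1, 2, 0, 0], [0, -2, 0, 0, 2, 0], [-1, 0, 0, 0, 0, 2]].
The roots have two lengths (squared-length ratio 2:1); the short ones are alpha_{1,2,3,4,6}. The associated Dynkin diagram is a chain of 6 nodes with a double edge at one end; the terminal node there is the unique long simple root (C_6), so the type is C_6 (the algebra sp(12)).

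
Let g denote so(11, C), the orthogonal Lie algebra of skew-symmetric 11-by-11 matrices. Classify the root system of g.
This is so(11) with 11 odd, which has dimension 11(11-1)/2 = 55 and rank (11-1)/2 = 5. In the classification of classical Lie algebras, the orthogonal algebra so(2n+1) in an odd number of variables has type B_n; here n = 5, so the Dynkin diagram is a chain of 5 nodes with a double edge at one end; the terminal node there is the unique short simple root (B_5). Hence the type is B_5.

B_5 (so(11))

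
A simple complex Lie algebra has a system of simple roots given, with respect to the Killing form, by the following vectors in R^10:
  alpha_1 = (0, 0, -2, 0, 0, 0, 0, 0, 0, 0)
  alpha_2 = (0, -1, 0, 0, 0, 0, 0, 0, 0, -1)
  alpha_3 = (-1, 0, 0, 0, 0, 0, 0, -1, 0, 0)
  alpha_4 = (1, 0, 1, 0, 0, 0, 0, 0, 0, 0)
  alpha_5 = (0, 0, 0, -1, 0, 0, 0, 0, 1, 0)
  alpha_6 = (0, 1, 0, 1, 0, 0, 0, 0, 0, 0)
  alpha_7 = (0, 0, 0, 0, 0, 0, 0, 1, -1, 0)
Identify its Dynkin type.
Compute the Cartan integers a_ij = 2(alpha_i, alpha_j)/(alpha_j, alpha_j); the resulting 7x7 Cartan matrix is
[[2, 0, 0, -2, 0, 0, 0], [0, 2, 0, 0, 0, -1, 0], [0, 0, 2, -1, 0, 0, -1], [-1, 0, -1, 2, 0, 0, 0], [0, 0, 0, 0, 2, -1, -1], [0, -1, 0, 0, -1, 2, 0], [0, 0, -1, 0, -1, 0, 2]].
The roots have two lengths (squared-length ratio 2:1); the short ones are alpha_{2,3,4,5,6,7}. The associated Dynkin diagram is a chain of 7 nodes with a double edge at one end; the terminal node there is the unique long simple root (C_7), so the type is C_7 (the algebra sp(14)).

C_7 (sp(14))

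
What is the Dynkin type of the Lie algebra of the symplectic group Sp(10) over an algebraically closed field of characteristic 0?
This is sp(10), which has dimension 10(10+1)/2 = 55 and rank 10/2 = 5. In the classification of classical Lie algebras, the symplectic algebra sp(2n) has type C_n; here n = 5, so the Dynkin diagram is a chain of 5 nodes with a double edge at one end; the terminal node there is the unique long simple root (C_5). Hence the type is C_5.

C_5 (sp(10))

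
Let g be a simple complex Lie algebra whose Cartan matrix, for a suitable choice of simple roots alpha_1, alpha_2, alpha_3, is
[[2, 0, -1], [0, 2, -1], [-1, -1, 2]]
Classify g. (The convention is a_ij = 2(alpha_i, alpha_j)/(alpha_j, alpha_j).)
A_3

The matrix has rank 3 with 2's on the diagonal. Reading the off-diagonal entries as Dynkin edges (a single edge where a_ij = a_ji = -1; a double or triple edge where a_ij * a_ji = 2 or 3), the diagram is a chain of 3 nodes with single edges (A_3). One simple-root ordering that puts it in standard form is (alpha_1, alpha_3, alpha_2). So the algebra is type A_3, i.e. sl(4).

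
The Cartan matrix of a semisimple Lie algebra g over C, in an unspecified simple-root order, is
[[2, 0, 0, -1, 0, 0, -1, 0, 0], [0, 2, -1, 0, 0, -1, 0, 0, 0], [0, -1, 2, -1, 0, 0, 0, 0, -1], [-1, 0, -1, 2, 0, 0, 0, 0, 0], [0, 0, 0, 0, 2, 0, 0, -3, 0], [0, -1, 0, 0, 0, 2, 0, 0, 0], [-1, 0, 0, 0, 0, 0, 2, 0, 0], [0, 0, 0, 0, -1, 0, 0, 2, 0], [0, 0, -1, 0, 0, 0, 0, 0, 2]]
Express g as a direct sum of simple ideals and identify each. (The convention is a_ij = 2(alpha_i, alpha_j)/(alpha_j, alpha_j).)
The diagram associated to this matrix has two connected components: the simple roots {alpha_1, alpha_2, alpha_3, alpha_4, alpha_6, alpha_7, alpha_9} form a chain of 6 nodes with one extra node attached to the third node from one end (E_7), and {alpha_5, alpha_8} form two nodes joined by a triple edge (G_2). A semisimple Lie algebra decomposes uniquely as the direct sum of simple ideals, one per connected component of its Dynkin diagram, so g ≅ E_7 ⊕ G_2 (dimension 133 + 14 = 147).

E_7 ⊕ G_2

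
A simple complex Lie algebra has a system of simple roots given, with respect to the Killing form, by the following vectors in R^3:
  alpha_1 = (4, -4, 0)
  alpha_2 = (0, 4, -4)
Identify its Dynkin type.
type A_2

Compute the Cartan integers a_ij = 2(alpha_i, alpha_j)/(alpha_j, alpha_j); the resulting 2x2 Cartan matrix is
[[2, -1], [-1, 2]].
All simple roots have the same length, so the diagram is simply laced. The associated Dynkin diagram is a chain of 2 nodes with single edges (A_2), so the type is A_2 (the algebra sl(3)).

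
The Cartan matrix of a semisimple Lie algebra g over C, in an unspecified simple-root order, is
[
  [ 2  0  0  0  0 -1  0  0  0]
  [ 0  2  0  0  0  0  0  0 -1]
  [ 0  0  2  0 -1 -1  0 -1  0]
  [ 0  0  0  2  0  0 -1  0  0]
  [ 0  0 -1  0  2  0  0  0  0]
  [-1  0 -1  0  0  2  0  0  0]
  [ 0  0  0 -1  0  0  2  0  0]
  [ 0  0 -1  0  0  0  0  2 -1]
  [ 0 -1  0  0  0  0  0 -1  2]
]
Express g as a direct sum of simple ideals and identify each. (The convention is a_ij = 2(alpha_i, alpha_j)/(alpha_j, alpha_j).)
type A_2 ⊕ type E_7

The diagram associated to this matrix has two connected components: the simple roots {alpha_4, alpha_7} form a chain of 2 nodes with single edges (A_2), and {alpha_1, alpha_2, alpha_3, alpha_5, alpha_6, alpha_8, alpha_9} form a chain of 6 nodes with one extra node attached to the third node from one end (E_7). A semisimple Lie algebra decomposes uniquely as the direct sum of simple ideals, one per connected component of its Dynkin diagram, so g ≅ A_2 ⊕ E_7 (dimension 8 + 133 = 141).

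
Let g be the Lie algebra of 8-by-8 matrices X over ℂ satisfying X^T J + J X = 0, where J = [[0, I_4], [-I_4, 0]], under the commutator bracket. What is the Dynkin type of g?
This is sp(8), which has dimension 8(8+1)/2 = 36 and rank 8/2 = 4. In the classification of classical Lie algebras, the symplectic algebra sp(2n) has type C_n; here n = 4, so the Dynkin diagram is a chain of 4 nodes with a double edge at one end; the terminal node there is the unique long simple root (C_4). Hence the type is C_4.

C_4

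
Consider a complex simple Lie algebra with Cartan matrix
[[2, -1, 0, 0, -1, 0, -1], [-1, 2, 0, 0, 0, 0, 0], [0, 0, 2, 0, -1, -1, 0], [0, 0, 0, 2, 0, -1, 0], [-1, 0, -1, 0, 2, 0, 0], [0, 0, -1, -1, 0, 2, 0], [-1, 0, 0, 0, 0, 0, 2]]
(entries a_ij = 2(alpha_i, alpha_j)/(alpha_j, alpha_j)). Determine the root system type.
The matrix has rank 7 with 2's on the diagonal. Reading the off-diagonal entries as Dynkin edges (a single edge where a_ij = a_ji = -1; a double or triple edge where a_ij * a_ji = 2 or 3), the diagram is a chain of 5 nodes with a fork of two nodes at one end (D_7). One simple-root ordering that puts it in standard form is (alpha_4, alpha_6, alpha_3, alpha_5, alpha_1, alpha_7, alpha_2). So the algebra is type D_7, i.e. so(14).

D7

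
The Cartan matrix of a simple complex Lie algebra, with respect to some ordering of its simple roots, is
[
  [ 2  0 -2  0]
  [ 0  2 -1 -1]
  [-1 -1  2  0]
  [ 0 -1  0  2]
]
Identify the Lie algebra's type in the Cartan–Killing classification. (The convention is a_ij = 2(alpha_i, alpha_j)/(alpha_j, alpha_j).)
C_4 (sp(8))

The matrix has rank 4 with 2's on the diagonal. Reading the off-diagonal entries as Dynkin edges (a single edge where a_ij = a_ji = -1; a double or triple edge where a_ij * a_ji = 2 or 3), the diagram is a chain of 4 nodes with a double edge at one end; the terminal node there is the unique long simple root (C_4). One simple-root ordering that puts it in standard form is (alpha_4, alpha_2, alpha_3, alpha_1). So the algebra is type C_4, i.e. sp(8).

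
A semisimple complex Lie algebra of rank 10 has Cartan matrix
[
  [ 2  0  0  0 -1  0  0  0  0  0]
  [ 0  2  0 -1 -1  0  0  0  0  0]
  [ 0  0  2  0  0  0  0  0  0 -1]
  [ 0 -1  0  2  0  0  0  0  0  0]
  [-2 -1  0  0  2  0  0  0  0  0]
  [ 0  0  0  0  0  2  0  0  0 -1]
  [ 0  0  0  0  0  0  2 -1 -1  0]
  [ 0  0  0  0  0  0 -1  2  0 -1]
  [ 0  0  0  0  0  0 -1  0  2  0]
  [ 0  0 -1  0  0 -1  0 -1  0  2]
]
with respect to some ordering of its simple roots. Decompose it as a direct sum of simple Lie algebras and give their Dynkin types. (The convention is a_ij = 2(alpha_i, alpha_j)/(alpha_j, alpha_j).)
The diagram associated to this matrix has two connected components: the simple roots {alpha_1, alpha_2, alpha_4, alpha_5} form a chain of 4 nodes with a double edge at one end; the terminal node there is the unique short simple root (B_4), and {alpha_3, alpha_6, alpha_7, alpha_8, alpha_9, alpha_10} form a chain of 4 nodes with a fork of two nodes at one end (D_6). A semisimple Lie algebra decomposes uniquely as the direct sum of simple ideals, one per connected component of its Dynkin diagram, so g ≅ B_4 ⊕ D_6 (dimension 36 + 66 = 102).

B4 ⊕ D6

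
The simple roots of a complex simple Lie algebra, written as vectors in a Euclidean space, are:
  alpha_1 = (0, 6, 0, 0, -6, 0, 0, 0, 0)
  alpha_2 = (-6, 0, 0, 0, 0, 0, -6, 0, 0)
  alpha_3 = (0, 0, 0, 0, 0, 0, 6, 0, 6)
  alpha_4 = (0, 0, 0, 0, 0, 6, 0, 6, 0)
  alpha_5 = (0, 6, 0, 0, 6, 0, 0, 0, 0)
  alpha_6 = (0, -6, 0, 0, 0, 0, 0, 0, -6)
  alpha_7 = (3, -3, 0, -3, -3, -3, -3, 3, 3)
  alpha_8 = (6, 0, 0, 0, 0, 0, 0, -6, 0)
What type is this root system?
type E_8

Compute the Cartan integers a_ij = 2(alpha_i, alpha_j)/(alpha_j, alpha_j); the resulting 8x8 Cartan matrix is
[[2, 0, 0, 0, 0, -1, 0, 0], [0, 2, -1, 0, 0, 0, 0, -1], [0, -1, 2, 0, 0, -1, 0, 0], [0, 0, 0, 2, 0, 0, 0, -1], [0, 0, 0, 0, 2, -1, -1, 0], [-1, 0, -1, 0, -1, 2, 0, 0], [0, 0, 0, 0, -1, 0, 2, 0], [0, -1, 0, -1, 0, 0, 0, 2]].
All simple roots have the same length, so the diagram is simply laced. The associated Dynkin diagram is a chain of 7 nodes with one extra node attached to the third node from one end (E_8), so the type is E_8.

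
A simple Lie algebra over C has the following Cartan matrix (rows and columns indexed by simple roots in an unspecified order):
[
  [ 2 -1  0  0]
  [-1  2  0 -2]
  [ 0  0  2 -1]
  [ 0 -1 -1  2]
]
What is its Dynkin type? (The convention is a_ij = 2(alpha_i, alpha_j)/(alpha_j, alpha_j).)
F_4

The matrix has rank 4 with 2's on the diagonal. Reading the off-diagonal entries as Dynkin edges (a single edge where a_ij = a_ji = -1; a double or triple edge where a_ij * a_ji = 2 or 3), the diagram is a chain of 4 nodes with a double edge between the middle two (F_4). One simple-root ordering that puts it in standard form is (alpha_1, alpha_2, alpha_4, alpha_3). So the algebra is type F_4.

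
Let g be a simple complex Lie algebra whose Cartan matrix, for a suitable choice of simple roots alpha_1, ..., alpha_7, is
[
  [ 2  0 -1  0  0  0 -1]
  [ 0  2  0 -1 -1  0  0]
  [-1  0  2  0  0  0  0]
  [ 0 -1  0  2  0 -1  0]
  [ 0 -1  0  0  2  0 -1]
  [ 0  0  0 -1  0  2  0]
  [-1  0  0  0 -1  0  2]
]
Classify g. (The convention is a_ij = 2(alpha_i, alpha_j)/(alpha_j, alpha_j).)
The matrix has rank 7 with 2's on the diagonal. Reading the off-diagonal entries as Dynkin edges (a single edge where a_ij = a_ji = -1; a double or triple edge where a_ij * a_ji = 2 or 3), the diagram is a chain of 7 nodes with single edges (A_7). One simple-root ordering that puts it in standard form is (alpha_3, alpha_1, alpha_7, alpha_5, alpha_2, alpha_4, alpha_6). So the algebra is type A_7, i.e. sl(8).

A_7 (sl(8))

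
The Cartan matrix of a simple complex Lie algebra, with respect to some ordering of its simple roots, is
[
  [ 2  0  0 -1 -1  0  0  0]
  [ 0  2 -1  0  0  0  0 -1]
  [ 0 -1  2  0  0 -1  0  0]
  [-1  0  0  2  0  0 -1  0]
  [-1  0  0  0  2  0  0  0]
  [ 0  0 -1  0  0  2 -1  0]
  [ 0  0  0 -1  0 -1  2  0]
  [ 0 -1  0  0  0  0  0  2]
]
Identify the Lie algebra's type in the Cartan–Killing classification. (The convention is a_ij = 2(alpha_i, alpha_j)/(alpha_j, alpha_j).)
The matrix has rank 8 with 2's on the diagonal. Reading the off-diagonal entries as Dynkin edges (a single edge where a_ij = a_ji = -1; a double or triple edge where a_ij * a_ji = 2 or 3), the diagram is a chain of 8 nodes with single edges (A_8). One simple-root ordering that puts it in standard form is (alpha_8, alpha_2, alpha_3, alpha_6, alpha_7, alpha_4, alpha_1, alpha_5). So the algebra is type A_8, i.e. sl(9).

type A_8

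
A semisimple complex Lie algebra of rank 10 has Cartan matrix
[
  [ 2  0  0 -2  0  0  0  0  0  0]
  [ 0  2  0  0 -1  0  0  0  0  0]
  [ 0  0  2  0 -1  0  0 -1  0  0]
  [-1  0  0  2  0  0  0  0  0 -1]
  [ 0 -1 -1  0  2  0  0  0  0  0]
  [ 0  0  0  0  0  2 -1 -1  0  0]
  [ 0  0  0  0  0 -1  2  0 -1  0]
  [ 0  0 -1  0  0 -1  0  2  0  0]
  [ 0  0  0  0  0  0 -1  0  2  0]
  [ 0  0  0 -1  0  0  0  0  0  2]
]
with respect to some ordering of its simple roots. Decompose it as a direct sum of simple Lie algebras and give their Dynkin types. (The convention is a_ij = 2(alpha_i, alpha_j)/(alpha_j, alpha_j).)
The diagram associated to this matrix has two connected components: the simple roots {alpha_2, alpha_3, alpha_5, alpha_6, alpha_7, alpha_8, alpha_9} form a chain of 7 nodes with single edges (A_7), and {alpha_1, alpha_4, alpha_10} form a chain of 3 nodes with a double edge at one end; the terminal node there is the unique long simple root (C_3). A semisimple Lie algebra decomposes uniquely as the direct sum of simple ideals, one per connected component of its Dynkin diagram, so g ≅ A_7 ⊕ C_3 (dimension 63 + 21 = 84).

A_7 ⊕ C_3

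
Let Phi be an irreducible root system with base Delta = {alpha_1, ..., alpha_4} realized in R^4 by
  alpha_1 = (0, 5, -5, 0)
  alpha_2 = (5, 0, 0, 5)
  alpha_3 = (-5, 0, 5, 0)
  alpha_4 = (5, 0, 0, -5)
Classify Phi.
type D_4

Compute the Cartan integers a_ij = 2(alpha_i, alpha_j)/(alpha_j, alpha_j); the resulting 4x4 Cartan matrix is
[[2, 0, -1, 0], [0, 2, -1, 0], [-1, -1, 2, -1], [0, 0, -1, 2]].
All simple roots have the same length, so the diagram is simply laced. The associated Dynkin diagram is a chain of 2 nodes with a fork of two nodes at one end (D_4), so the type is D_4 (the algebra so(8)).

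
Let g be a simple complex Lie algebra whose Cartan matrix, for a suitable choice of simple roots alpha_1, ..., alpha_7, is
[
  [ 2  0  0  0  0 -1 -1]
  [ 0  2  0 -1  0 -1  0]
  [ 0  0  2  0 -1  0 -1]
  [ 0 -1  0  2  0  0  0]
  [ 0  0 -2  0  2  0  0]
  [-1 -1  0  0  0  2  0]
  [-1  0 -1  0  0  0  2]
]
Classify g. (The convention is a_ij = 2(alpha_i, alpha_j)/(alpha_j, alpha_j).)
C_7 (sp(14))

The matrix has rank 7 with 2's on the diagonal. Reading the off-diagonal entries as Dynkin edges (a single edge where a_ij = a_ji = -1; a double or triple edge where a_ij * a_ji = 2 or 3), the diagram is a chain of 7 nodes with a double edge at one end; the terminal node there is the unique long simple root (C_7). One simple-root ordering that puts it in standard form is (alpha_4, alpha_2, alpha_6, alpha_1, alpha_7, alpha_3, alpha_5). So the algebra is type C_7, i.e. sp(14).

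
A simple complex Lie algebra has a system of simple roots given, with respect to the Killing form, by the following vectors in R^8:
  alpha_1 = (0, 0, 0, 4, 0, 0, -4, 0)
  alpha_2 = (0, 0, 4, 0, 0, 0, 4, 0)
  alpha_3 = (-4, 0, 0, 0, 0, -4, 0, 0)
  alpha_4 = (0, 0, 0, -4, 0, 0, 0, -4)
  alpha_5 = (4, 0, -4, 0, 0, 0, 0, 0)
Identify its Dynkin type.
A_5

Compute the Cartan integers a_ij = 2(alpha_i, alpha_j)/(alpha_j, alpha_j); the resulting 5x5 Cartan matrix is
[[2, -1, 0, -1, 0], [-1, 2, 0, 0, -1], [0, 0, 2, 0, -1], [-1, 0, 0, 2, 0], [0, -1, -1, 0, 2]].
All simple roots have the same length, so the diagram is simply laced. The associated Dynkin diagram is a chain of 5 nodes with single edges (A_5), so the type is A_5 (the algebra sl(6)).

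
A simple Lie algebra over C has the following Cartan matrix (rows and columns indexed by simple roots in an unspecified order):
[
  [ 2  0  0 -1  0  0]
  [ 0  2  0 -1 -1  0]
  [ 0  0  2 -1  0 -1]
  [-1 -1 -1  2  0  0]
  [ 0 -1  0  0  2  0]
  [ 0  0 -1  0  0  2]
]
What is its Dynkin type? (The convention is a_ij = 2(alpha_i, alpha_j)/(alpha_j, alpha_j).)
E_6

The matrix has rank 6 with 2's on the diagonal. Reading the off-diagonal entries as Dynkin edges (a single edge where a_ij = a_ji = -1; a double or triple edge where a_ij * a_ji = 2 or 3), the diagram is a chain of 5 nodes with one extra node attached to the third node from one end (E_6). One simple-root ordering that puts it in standard form is (alpha_6, alpha_1, alpha_3, alpha_4, alpha_2, alpha_5). So the algebra is type E_6.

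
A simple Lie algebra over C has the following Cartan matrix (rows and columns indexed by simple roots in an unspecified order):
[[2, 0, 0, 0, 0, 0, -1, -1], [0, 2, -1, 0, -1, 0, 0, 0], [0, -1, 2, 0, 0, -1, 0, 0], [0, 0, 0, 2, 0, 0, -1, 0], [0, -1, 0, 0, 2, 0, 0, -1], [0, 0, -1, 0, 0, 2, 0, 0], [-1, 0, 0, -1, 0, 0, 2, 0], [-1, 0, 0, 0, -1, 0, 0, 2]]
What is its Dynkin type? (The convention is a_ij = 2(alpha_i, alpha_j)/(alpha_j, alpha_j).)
A8

The matrix has rank 8 with 2's on the diagonal. Reading the off-diagonal entries as Dynkin edges (a single edge where a_ij = a_ji = -1; a double or triple edge where a_ij * a_ji = 2 or 3), the diagram is a chain of 8 nodes with single edges (A_8). One simple-root ordering that puts it in standard form is (alpha_4, alpha_7, alpha_1, alpha_8, alpha_5, alpha_2, alpha_3, alpha_6). So the algebra is type A_8, i.e. sl(9).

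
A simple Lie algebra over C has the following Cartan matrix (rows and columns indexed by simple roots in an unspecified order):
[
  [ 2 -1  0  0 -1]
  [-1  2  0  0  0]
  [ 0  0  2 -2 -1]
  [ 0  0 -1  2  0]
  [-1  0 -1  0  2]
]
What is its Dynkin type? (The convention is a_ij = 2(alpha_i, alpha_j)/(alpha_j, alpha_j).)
B5

The matrix has rank 5 with 2's on the diagonal. Reading the off-diagonal entries as Dynkin edges (a single edge where a_ij = a_ji = -1; a double or triple edge where a_ij * a_ji = 2 or 3), the diagram is a chain of 5 nodes with a double edge at one end; the terminal node there is the unique short simple root (B_5). One simple-root ordering that puts it in standard form is (alpha_2, alpha_1, alpha_5, alpha_3, alpha_4). So the algebra is type B_5, i.e. so(11).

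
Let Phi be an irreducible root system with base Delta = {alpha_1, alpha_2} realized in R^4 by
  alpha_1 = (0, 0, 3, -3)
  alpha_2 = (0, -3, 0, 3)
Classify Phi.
Compute the Cartan integers a_ij = 2(alpha_i, alpha_j)/(alpha_j, alpha_j); the resulting 2x2 Cartan matrix is
[[2, -1], [-1, 2]].
All simple roots have the same length, so the diagram is simply laced. The associated Dynkin diagram is a chain of 2 nodes with single edges (A_2), so the type is A_2 (the algebra sl(3)).

A_2 (sl(3))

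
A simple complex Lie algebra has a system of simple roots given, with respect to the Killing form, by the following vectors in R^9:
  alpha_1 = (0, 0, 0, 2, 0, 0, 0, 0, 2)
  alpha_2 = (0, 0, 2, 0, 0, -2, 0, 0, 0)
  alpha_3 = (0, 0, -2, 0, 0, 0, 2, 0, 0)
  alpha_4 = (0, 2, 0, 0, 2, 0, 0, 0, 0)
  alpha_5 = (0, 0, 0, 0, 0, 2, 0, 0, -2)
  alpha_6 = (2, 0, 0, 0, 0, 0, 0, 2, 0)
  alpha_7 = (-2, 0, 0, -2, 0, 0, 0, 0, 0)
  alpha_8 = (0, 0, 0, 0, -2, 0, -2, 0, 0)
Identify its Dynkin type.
Compute the Cartan integers a_ij = 2(alpha_i, alpha_j)/(alpha_j, alpha_j); the resulting 8x8 Cartan matrix is
[[2, 0, 0, 0, -1, 0, -1, 0], [0, 2, -1, 0, -1, 0, 0, 0], [0, -1, 2, 0, 0, 0, 0, -1], [0, 0, 0, 2, 0, 0, 0, -1], [-1, -1, 0, 0, 2, 0, 0, 0], [0, 0, 0, 0, 0, 2, -1, 0], [-1, 0, 0, 0, 0, -1, 2, 0], [0, 0, -1, -1, 0, 0, 0, 2]].
All simple roots have the same length, so the diagram is simply laced. The associated Dynkin diagram is a chain of 8 nodes with single edges (A_8), so the type is A_8 (the algebra sl(9)).

A8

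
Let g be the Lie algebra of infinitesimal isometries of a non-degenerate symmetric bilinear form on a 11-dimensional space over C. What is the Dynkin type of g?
This is so(11) with 11 odd, which has dimension 11(11-1)/2 = 55 and rank (11-1)/2 = 5. In the classification of classical Lie algebras, the orthogonal algebra so(2n+1) in an odd number of variables has type B_n; here n = 5, so the Dynkin diagram is a chain of 5 nodes with a double edge at one end; the terminal node there is the unique short simple root (B_5). Hence the type is B_5.

B_5 (so(11))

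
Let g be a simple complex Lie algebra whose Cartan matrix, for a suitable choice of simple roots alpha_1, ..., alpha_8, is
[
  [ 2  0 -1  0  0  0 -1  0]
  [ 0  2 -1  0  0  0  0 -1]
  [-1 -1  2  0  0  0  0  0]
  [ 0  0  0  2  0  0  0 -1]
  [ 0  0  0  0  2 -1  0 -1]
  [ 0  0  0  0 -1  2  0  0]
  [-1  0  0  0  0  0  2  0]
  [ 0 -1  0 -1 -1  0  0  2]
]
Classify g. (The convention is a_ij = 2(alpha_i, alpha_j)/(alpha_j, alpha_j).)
The matrix has rank 8 with 2's on the diagonal. Reading the off-diagonal entries as Dynkin edges (a single edge where a_ij = a_ji = -1; a double or triple edge where a_ij * a_ji = 2 or 3), the diagram is a chain of 7 nodes with one extra node attached to the third node from one end (E_8). One simple-root ordering that puts it in standard form is (alpha_6, alpha_4, alpha_5, alpha_8, alpha_2, alpha_3, alpha_1, alpha_7). So the algebra is type E_8.

type E_8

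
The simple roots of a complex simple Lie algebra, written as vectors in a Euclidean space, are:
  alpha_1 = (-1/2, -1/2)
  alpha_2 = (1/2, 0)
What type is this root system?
type B_2

Compute the Cartan integers a_ij = 2(alpha_i, alpha_j)/(alpha_j, alpha_j); the resulting 2x2 Cartan matrix is
[[2, -2], [-1, 2]].
The roots have two lengths (squared-length ratio 2:1); the short ones are alpha_{2}. The associated Dynkin diagram is a chain of 2 nodes with a double edge at one end; the terminal node there is the unique short simple root (B_2), so the type is B_2 (the algebra so(5)).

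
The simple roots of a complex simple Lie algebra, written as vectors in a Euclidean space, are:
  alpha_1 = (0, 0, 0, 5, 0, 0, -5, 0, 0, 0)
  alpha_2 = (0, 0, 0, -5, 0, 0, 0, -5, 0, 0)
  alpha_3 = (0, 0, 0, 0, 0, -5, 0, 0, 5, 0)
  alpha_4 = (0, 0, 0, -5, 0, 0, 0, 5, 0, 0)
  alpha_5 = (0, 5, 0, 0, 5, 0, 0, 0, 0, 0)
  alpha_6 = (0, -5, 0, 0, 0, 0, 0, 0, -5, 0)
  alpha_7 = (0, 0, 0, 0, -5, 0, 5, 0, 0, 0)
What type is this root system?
Compute the Cartan integers a_ij = 2(alpha_i, alpha_j)/(alpha_j, alpha_j); the resulting 7x7 Cartan matrix is
[[2, -1, 0, -1, 0, 0, -1], [-1, 2, 0, 0, 0, 0, 0], [0, 0, 2, 0, 0, -1, 0], [-1, 0, 0, 2, 0, 0, 0], [0, 0, 0, 0, 2, -1, -1], [0, 0, -1, 0, -1, 2, 0], [-1, 0, 0, 0, -1, 0, 2]].
All simple roots have the same length, so the diagram is simply laced. The associated Dynkin diagram is a chain of 5 nodes with a fork of two nodes at one end (D_7), so the type is D_7 (the algebra so(14)).

D_7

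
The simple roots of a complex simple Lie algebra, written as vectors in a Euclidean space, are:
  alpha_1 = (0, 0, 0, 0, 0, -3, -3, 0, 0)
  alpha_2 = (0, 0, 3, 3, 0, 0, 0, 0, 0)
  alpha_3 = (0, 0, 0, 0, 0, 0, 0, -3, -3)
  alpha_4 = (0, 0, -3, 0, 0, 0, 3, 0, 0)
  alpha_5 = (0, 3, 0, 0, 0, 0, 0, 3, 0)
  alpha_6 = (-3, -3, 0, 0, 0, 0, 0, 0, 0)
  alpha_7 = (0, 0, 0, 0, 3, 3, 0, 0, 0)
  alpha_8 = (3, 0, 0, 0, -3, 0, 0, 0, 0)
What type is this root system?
Compute the Cartan integers a_ij = 2(alpha_i, alpha_j)/(alpha_j, alpha_j); the resulting 8x8 Cartan matrix is
[[2, 0, 0, -1, 0, 0, -1, 0], [0, 2, 0, -1, 0, 0, 0, 0], [0, 0, 2, 0, -1, 0, 0, 0], [-1, -1, 0, 2, 0, 0, 0, 0], [0, 0, -1, 0, 2, -1, 0, 0], [0, 0, 0, 0, -1, 2, 0, -1], [-1, 0, 0, 0, 0, 0, 2, -1], [0, 0, 0, 0, 0, -1, -1, 2]].
All simple roots have the same length, so the diagram is simply laced. The associated Dynkin diagram is a chain of 8 nodes with single edges (A_8), so the type is A_8 (the algebra sl(9)).

A8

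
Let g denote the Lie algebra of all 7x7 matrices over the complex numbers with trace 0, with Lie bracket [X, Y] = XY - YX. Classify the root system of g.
This is sl(7), which has dimension 7^2 - 1 = 48 and rank 7 - 1 = 6 (a Cartan subalgebra is the diagonal traceless matrices). In the classification of classical Lie algebras, the special linear algebra sl(n+1) has type A_n; here n = 6, so the Dynkin diagram is a chain of 6 nodes with single edges (A_6). Hence the type is A_6.

A6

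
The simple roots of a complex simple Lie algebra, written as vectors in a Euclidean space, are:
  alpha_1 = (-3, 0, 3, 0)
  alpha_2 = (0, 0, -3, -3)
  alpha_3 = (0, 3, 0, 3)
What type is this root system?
Compute the Cartan integers a_ij = 2(alpha_i, alpha_j)/(alpha_j, alpha_j); the resulting 3x3 Cartan matrix is
[[2, -1, 0], [-1, 2, -1], [0, -1, 2]].
All simple roots have the same length, so the diagram is simply laced. The associated Dynkin diagram is a chain of 3 nodes with single edges (A_3), so the type is A_3 (the algebra sl(4)).

A_3 (sl(4))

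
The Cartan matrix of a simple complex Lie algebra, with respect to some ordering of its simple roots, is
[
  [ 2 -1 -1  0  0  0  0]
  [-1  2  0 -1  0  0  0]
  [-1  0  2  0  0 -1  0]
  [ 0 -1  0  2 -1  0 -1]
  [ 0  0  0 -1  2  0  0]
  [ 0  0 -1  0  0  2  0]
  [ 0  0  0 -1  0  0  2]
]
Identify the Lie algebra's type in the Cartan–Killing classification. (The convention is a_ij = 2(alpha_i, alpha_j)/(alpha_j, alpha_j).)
The matrix has rank 7 with 2's on the diagonal. Reading the off-diagonal entries as Dynkin edges (a single edge where a_ij = a_ji = -1; a double or triple edge where a_ij * a_ji = 2 or 3), the diagram is a chain of 5 nodes with a fork of two nodes at one end (D_7). One simple-root ordering that puts it in standard form is (alpha_6, alpha_3, alpha_1, alpha_2, alpha_4, alpha_7, alpha_5). So the algebra is type D_7, i.e. so(14).

D_7 (so(14))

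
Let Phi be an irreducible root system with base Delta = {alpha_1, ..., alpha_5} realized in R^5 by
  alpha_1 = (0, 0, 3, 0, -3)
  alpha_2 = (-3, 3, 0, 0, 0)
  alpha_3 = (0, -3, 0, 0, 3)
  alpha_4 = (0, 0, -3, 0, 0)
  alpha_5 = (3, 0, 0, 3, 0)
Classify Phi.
Compute the Cartan integers a_ij = 2(alpha_i, alpha_j)/(alpha_j, alpha_j); the resulting 5x5 Cartan matrix is
[[2, 0, -1, -2, 0], [0, 2, -1, 0, -1], [-1, -1, 2, 0, 0], [-1, 0, 0, 2, 0], [0, -1, 0, 0, 2]].
The roots have two lengths (squared-length ratio 2:1); the short ones are alpha_{4}. The associated Dynkin diagram is a chain of 5 nodes with a double edge at one end; the terminal node there is the unique short simple root (B_5), so the type is B_5 (the algebra so(11)).

type B_5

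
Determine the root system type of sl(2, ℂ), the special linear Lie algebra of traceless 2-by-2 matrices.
A_1

This is sl(2), which has dimension 2^2 - 1 = 3 and rank 2 - 1 = 1 (a Cartan subalgebra is the diagonal traceless matrices). In the classification of classical Lie algebras, the special linear algebra sl(n+1) has type A_n; here n = 1, so the Dynkin diagram is a chain of 1 nodes with single edges (A_1). Hence the type is A_1.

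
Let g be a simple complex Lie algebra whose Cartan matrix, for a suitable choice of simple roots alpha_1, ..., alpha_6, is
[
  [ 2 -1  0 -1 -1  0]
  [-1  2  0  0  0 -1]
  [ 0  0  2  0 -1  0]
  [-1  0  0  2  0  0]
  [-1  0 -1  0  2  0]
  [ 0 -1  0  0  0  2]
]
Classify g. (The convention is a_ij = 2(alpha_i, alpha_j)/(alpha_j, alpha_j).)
The matrix has rank 6 with 2's on the diagonal. Reading the off-diagonal entries as Dynkin edges (a single edge where a_ij = a_ji = -1; a double or triple edge where a_ij * a_ji = 2 or 3), the diagram is a chain of 5 nodes with one extra node attached to the third node from one end (E_6). One simple-root ordering that puts it in standard form is (alpha_6, alpha_4, alpha_2, alpha_1, alpha_5, alpha_3). So the algebra is type E_6.

E_6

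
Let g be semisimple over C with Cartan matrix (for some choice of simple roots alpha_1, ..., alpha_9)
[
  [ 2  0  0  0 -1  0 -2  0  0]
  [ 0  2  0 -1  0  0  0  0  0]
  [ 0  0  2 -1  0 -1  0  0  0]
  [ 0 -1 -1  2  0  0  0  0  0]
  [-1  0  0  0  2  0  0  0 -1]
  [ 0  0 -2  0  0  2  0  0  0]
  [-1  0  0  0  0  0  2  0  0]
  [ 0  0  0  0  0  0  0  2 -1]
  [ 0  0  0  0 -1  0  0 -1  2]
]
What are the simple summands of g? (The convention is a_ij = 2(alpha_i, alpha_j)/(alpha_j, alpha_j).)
B_5 (so(11)) ⊕ C_4 (sp(8))

The diagram associated to this matrix has two connected components: the simple roots {alpha_1, alpha_5, alpha_7, alpha_8, alpha_9} form a chain of 5 nodes with a double edge at one end; the terminal node there is the unique short simple root (B_5), and {alpha_2, alpha_3, alpha_4, alpha_6} form a chain of 4 nodes with a double edge at one end; the terminal node there is the unique long simple root (C_4). A semisimple Lie algebra decomposes uniquely as the direct sum of simple ideals, one per connected component of its Dynkin diagram, so g ≅ B_5 ⊕ C_4 (dimension 55 + 36 = 91).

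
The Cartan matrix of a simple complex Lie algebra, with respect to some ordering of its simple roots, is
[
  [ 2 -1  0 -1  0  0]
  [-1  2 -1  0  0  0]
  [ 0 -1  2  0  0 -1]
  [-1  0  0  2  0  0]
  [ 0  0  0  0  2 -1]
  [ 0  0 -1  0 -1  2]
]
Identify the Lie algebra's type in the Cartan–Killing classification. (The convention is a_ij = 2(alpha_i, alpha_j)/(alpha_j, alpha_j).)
The matrix has rank 6 with 2's on the diagonal. Reading the off-diagonal entries as Dynkin edges (a single edge where a_ij = a_ji = -1; a double or triple edge where a_ij * a_ji = 2 or 3), the diagram is a chain of 6 nodes with single edges (A_6). One simple-root ordering that puts it in standard form is (alpha_4, alpha_1, alpha_2, alpha_3, alpha_6, alpha_5). So the algebra is type A_6, i.e. sl(7).

type A_6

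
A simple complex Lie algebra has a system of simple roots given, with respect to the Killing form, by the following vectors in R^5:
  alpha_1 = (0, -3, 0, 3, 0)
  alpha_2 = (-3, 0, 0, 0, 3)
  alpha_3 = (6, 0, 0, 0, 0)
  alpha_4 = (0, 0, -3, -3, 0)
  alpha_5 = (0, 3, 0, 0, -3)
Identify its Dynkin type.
C5

Compute the Cartan integers a_ij = 2(alpha_i, alpha_j)/(alpha_j, alpha_j); the resulting 5x5 Cartan matrix is
[[2, 0, 0, -1, -1], [0, 2, -1, 0, -1], [0, -2, 2, 0, 0], [-1, 0, 0, 2, 0], [-1, -1, 0, 0, 2]].
The roots have two lengths (squared-length ratio 2:1); the short ones are alpha_{1,2,4,5}. The associated Dynkin diagram is a chain of 5 nodes with a double edge at one end; the terminal node there is the unique long simple root (C_5), so the type is C_5 (the algebra sp(10)).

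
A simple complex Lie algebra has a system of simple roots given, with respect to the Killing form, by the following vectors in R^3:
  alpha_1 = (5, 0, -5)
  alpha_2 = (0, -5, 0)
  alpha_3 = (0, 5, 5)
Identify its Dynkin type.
Compute the Cartan integers a_ij = 2(alpha_i, alpha_j)/(alpha_j, alpha_j); the resulting 3x3 Cartan matrix is
[[2, 0, -1], [0, 2, -1], [-1, -2, 2]].
The roots have two lengths (squared-length ratio 2:1); the short ones are alpha_{2}. The associated Dynkin diagram is a chain of 3 nodes with a double edge at one end; the terminal node there is the unique short simple root (B_3), so the type is B_3 (the algebra so(7)).

B_3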